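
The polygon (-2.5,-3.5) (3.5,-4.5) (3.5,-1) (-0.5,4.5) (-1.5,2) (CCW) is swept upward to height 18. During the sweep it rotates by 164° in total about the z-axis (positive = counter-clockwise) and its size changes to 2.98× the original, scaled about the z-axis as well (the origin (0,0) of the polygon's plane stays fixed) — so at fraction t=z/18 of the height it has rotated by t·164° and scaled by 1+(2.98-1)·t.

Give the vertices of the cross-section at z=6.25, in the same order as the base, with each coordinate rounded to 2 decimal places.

Cross-section at z=6.25: (2.65,-6.76) (9.59,0.81) (4.64,4.03) (-6.82,3.43) (-4.21,-0.28)

t = z/height = 6.25/18 = 0.347222
s = 1 + (scale-1)·z/height = 1 + (2.98-1)·6.25/18 = 1.687500
θ = twist·z/height = 164°·6.25/18 = 56.9444° = 0.993868 rad
cos θ = 0.545452, sin θ = 0.838142 (intermediates below are computed at full precision and shown rounded to 5 d.p.)
v1: (-2.5,-3.5) → rotate → (1.56987,-4.00444) → ×s → (2.64915,-6.75749) → (2.65,-6.76)
v2: (3.5,-4.5) → rotate → (5.68072,0.47896) → ×s → (9.58622,0.80825) → (9.59,0.81)
v3: (3.5,-1) → rotate → (2.74722,2.38805) → ×s → (4.63594,4.02983) → (4.64,4.03)
v4: (-0.5,4.5) → rotate → (-4.04437,2.03546) → ×s → (-6.82487,3.43484) → (-6.82,3.43)
v5: (-1.5,2) → rotate → (-2.49446,-0.16631) → ×s → (-4.20940,-0.28065) → (-4.21,-0.28)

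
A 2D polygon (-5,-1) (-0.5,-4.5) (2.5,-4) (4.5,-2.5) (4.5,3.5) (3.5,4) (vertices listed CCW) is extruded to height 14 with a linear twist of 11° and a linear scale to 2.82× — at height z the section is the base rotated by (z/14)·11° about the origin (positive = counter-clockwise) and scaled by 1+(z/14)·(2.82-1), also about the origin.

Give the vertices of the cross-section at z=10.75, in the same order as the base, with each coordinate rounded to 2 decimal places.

Cross-section at z=10.75: (-11.51,-4.13) (0.40,-10.85) (7.34,-8.61) (11.55,-4.34) (9.44,9.88) (6.89,10.72)

t = z/height = 10.75/14 = 0.767857
s = 1 + (scale-1)·z/height = 1 + (2.82-1)·10.75/14 = 2.397500
θ = twist·z/height = 11°·10.75/14 = 8.4464° = 0.147418 rad
cos θ = 0.989154, sin θ = 0.146885 (intermediates below are computed at full precision and shown rounded to 5 d.p.)
v1: (-5,-1) → rotate → (-4.79888,-1.72358) → ×s → (-11.50532,-4.13228) → (-11.51,-4.13)
v2: (-0.5,-4.5) → rotate → (0.16640,-4.52463) → ×s → (0.39895,-10.84781) → (0.40,-10.85)
v3: (2.5,-4) → rotate → (3.06042,-3.58940) → ×s → (7.33736,-8.60559) → (7.34,-8.61)
v4: (4.5,-2.5) → rotate → (4.81840,-1.81190) → ×s → (11.55212,-4.34404) → (11.55,-4.34)
v5: (4.5,3.5) → rotate → (3.93710,4.12302) → ×s → (9.43919,9.88494) → (9.44,9.88)
v6: (3.5,4) → rotate → (2.87450,4.47071) → ×s → (6.89161,10.71853) → (6.89,10.72)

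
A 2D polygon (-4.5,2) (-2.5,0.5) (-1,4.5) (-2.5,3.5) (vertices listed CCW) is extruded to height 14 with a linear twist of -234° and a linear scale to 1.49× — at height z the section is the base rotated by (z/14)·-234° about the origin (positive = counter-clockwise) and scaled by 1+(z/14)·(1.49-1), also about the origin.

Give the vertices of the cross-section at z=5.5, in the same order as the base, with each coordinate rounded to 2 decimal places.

Cross-section at z=5.5: (2.56,5.28) (0.70,2.96) (5.40,1.01) (4.27,2.84)

t = z/height = 5.5/14 = 0.392857
s = 1 + (scale-1)·z/height = 1 + (1.49-1)·5.5/14 = 1.192500
θ = twist·z/height = -234°·5.5/14 = -91.9286° = -1.604456 rad
cos θ = -0.033654, sin θ = -0.999434 (intermediates below are computed at full precision and shown rounded to 5 d.p.)
v1: (-4.5,2) → rotate → (2.15031,4.43014) → ×s → (2.56424,5.28295) → (2.56,5.28)
v2: (-2.5,0.5) → rotate → (0.58385,2.48176) → ×s → (0.69624,2.95950) → (0.70,2.96)
v3: (-1,4.5) → rotate → (4.53110,0.84799) → ×s → (5.40334,1.01123) → (5.40,1.01)
v4: (-2.5,3.5) → rotate → (3.58215,2.38080) → ×s → (4.27172,2.83910) → (4.27,2.84)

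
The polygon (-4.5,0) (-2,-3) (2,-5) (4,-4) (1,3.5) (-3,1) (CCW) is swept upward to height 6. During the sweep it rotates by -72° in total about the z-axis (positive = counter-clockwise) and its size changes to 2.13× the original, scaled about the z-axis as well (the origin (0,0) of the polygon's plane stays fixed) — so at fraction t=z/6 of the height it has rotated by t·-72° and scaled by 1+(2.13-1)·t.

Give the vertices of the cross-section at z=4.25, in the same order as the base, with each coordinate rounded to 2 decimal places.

Cross-section at z=4.25: (-5.10,6.30) (-6.46,-0.60) (-4.73,-8.46) (-1.06,-10.13) (6.03,2.57) (-2.00,5.33)

t = z/height = 4.25/6 = 0.708333
s = 1 + (scale-1)·z/height = 1 + (2.13-1)·4.25/6 = 1.800417
θ = twist·z/height = -72°·4.25/6 = -51.0000° = -0.890118 rad
cos θ = 0.629320, sin θ = -0.777146 (intermediates below are computed at full precision and shown rounded to 5 d.p.)
v1: (-4.5,0) → rotate → (-2.83194,3.49716) → ×s → (-5.09868,6.29634) → (-5.10,6.30)
v2: (-2,-3) → rotate → (-3.59008,-0.33367) → ×s → (-6.46364,-0.60074) → (-6.46,-0.60)
v3: (2,-5) → rotate → (-2.62709,-4.70089) → ×s → (-4.72985,-8.46357) → (-4.73,-8.46)
v4: (4,-4) → rotate → (-0.59130,-5.62587) → ×s → (-1.06459,-10.12890) → (-1.06,-10.13)
v5: (1,3.5) → rotate → (3.34933,1.42548) → ×s → (6.03019,2.56645) → (6.03,2.57)
v6: (-3,1) → rotate → (-1.11082,2.96076) → ×s → (-1.99993,5.33060) → (-2.00,5.33)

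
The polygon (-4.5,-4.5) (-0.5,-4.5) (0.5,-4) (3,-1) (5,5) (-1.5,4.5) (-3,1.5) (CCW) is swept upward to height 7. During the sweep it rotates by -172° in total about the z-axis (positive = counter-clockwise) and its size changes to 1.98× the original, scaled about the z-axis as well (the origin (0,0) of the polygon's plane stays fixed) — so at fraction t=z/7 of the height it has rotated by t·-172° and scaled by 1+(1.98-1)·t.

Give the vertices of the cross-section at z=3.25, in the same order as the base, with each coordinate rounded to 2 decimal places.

t = z/height = 3.25/7 = 0.464286
s = 1 + (scale-1)·z/height = 1 + (1.98-1)·3.25/7 = 1.455000
θ = twist·z/height = -172°·3.25/7 = -79.8571° = -1.393770 rad
cos θ = 0.176103, sin θ = -0.984372 (intermediates below are computed at full precision and shown rounded to 5 d.p.)
v1: (-4.5,-4.5) → rotate → (-5.22214,3.63721) → ×s → (-7.59821,5.29214) → (-7.60,5.29)
v2: (-0.5,-4.5) → rotate → (-4.51772,-0.30028) → ×s → (-6.57329,-0.43690) → (-6.57,-0.44)
v3: (0.5,-4) → rotate → (-3.84944,-1.19660) → ×s → (-5.60093,-1.74105) → (-5.60,-1.74)
v4: (3,-1) → rotate → (-0.45606,-3.12922) → ×s → (-0.66357,-4.55301) → (-0.66,-4.55)
v5: (5,5) → rotate → (5.80237,-4.04134) → ×s → (8.44245,-5.88015) → (8.44,-5.88)
v6: (-1.5,4.5) → rotate → (4.16552,2.26902) → ×s → (6.06083,3.30143) → (6.06,3.30)
v7: (-3,1.5) → rotate → (0.94825,3.21727) → ×s → (1.37970,4.68113) → (1.38,4.68)

Cross-section at z=3.25: (-7.60,5.29) (-6.57,-0.44) (-5.60,-1.74) (-0.66,-4.55) (8.44,-5.88) (6.06,3.30) (1.38,4.68)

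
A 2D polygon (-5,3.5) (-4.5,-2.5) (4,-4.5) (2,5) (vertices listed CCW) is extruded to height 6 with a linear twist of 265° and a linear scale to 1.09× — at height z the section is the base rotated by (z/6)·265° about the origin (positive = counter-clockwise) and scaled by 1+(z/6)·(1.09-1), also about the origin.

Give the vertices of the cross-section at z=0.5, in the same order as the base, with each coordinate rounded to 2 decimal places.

t = z/height = 0.5/6 = 0.0833333
s = 1 + (scale-1)·z/height = 1 + (1.09-1)·0.5/6 = 1.007500
θ = twist·z/height = 265°·0.5/6 = 22.0833° = 0.385427 rad
cos θ = 0.926638, sin θ = 0.375955 (intermediates below are computed at full precision and shown rounded to 5 d.p.)
v1: (-5,3.5) → rotate → (-5.94903,1.36346) → ×s → (-5.99365,1.37369) → (-5.99,1.37)
v2: (-4.5,-2.5) → rotate → (-3.22998,-4.00839) → ×s → (-3.25421,-4.03845) → (-3.25,-4.04)
v3: (4,-4.5) → rotate → (5.39835,-2.66605) → ×s → (5.43884,-2.68605) → (5.44,-2.69)
v4: (2,5) → rotate → (-0.02650,5.38510) → ×s → (-0.02670,5.42549) → (-0.03,5.43)

Cross-section at z=0.5: (-5.99,1.37) (-3.25,-4.04) (5.44,-2.69) (-0.03,5.43)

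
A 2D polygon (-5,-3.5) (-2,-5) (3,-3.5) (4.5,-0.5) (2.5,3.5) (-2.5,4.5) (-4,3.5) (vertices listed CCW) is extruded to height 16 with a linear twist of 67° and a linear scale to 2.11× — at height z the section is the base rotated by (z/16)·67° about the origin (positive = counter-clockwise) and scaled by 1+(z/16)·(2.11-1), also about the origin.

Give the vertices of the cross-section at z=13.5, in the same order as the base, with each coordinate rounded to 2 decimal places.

t = z/height = 13.5/16 = 0.84375
s = 1 + (scale-1)·z/height = 1 + (2.11-1)·13.5/16 = 1.936563
θ = twist·z/height = 67°·13.5/16 = 56.5313° = 0.986656 rad
cos θ = 0.551482, sin θ = 0.834187 (intermediates below are computed at full precision and shown rounded to 5 d.p.)
v1: (-5,-3.5) → rotate → (0.16224,-6.10112) → ×s → (0.31419,-11.81520) → (0.31,-11.82)
v2: (-2,-5) → rotate → (3.06797,-4.42578) → ×s → (5.94131,-8.57081) → (5.94,-8.57)
v3: (3,-3.5) → rotate → (4.57410,0.57237) → ×s → (8.85803,1.10844) → (8.86,1.11)
v4: (4.5,-0.5) → rotate → (2.89876,3.47810) → ×s → (5.61364,6.73556) → (5.61,6.74)
v5: (2.5,3.5) → rotate → (-1.54095,4.01565) → ×s → (-2.98414,7.77657) → (-2.98,7.78)
v6: (-2.5,4.5) → rotate → (-5.13255,0.39620) → ×s → (-9.93950,0.76727) → (-9.94,0.77)
v7: (-4,3.5) → rotate → (-5.12558,-1.40656) → ×s → (-9.92601,-2.72389) → (-9.93,-2.72)

Cross-section at z=13.5: (0.31,-11.82) (5.94,-8.57) (8.86,1.11) (5.61,6.74) (-2.98,7.78) (-9.94,0.77) (-9.93,-2.72)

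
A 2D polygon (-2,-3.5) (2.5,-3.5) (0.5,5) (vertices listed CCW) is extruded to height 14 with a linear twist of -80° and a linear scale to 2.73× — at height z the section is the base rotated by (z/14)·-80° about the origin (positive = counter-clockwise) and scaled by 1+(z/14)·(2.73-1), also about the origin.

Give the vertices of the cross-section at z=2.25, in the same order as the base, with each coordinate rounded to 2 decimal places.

Cross-section at z=2.25: (-3.49,-3.79) (2.12,-5.07) (2.04,6.09)

t = z/height = 2.25/14 = 0.160714
s = 1 + (scale-1)·z/height = 1 + (2.73-1)·2.25/14 = 1.278036
θ = twist·z/height = -80°·2.25/14 = -12.8571° = -0.224399 rad
cos θ = 0.974928, sin θ = -0.222521 (intermediates below are computed at full precision and shown rounded to 5 d.p.)
v1: (-2,-3.5) → rotate → (-2.72868,-2.96721) → ×s → (-3.48735,-3.79220) → (-3.49,-3.79)
v2: (2.5,-3.5) → rotate → (1.65850,-3.96855) → ×s → (2.11962,-5.07195) → (2.12,-5.07)
v3: (0.5,5) → rotate → (1.60007,4.76338) → ×s → (2.04494,6.08777) → (2.04,6.09)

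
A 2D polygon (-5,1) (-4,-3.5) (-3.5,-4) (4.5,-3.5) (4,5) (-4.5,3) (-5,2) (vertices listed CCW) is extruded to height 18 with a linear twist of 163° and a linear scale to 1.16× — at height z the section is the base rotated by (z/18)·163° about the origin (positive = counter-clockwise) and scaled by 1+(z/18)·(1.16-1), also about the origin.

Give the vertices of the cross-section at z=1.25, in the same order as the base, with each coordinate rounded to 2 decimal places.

t = z/height = 1.25/18 = 0.0694444
s = 1 + (scale-1)·z/height = 1 + (1.16-1)·1.25/18 = 1.011111
θ = twist·z/height = 163°·1.25/18 = 11.3194° = 0.197562 rad
cos θ = 0.980548, sin θ = 0.196279 (intermediates below are computed at full precision and shown rounded to 5 d.p.)
v1: (-5,1) → rotate → (-5.09902,-0.00085) → ×s → (-5.15568,-0.00086) → (-5.16,0.00)
v2: (-4,-3.5) → rotate → (-3.23522,-4.21703) → ×s → (-3.27116,-4.26389) → (-3.27,-4.26)
v3: (-3.5,-4) → rotate → (-2.64680,-4.60917) → ×s → (-2.67621,-4.66038) → (-2.68,-4.66)
v4: (4.5,-3.5) → rotate → (5.09944,-2.54866) → ×s → (5.15610,-2.57698) → (5.16,-2.58)
v5: (4,5) → rotate → (2.94080,5.68786) → ×s → (2.97347,5.75105) → (2.97,5.75)
v6: (-4.5,3) → rotate → (-5.00130,2.05839) → ×s → (-5.05687,2.08126) → (-5.06,2.08)
v7: (-5,2) → rotate → (-5.29530,0.97970) → ×s → (-5.35414,0.99059) → (-5.35,0.99)

Cross-section at z=1.25: (-5.16,0.00) (-3.27,-4.26) (-2.68,-4.66) (5.16,-2.58) (2.97,5.75) (-5.06,2.08) (-5.35,0.99)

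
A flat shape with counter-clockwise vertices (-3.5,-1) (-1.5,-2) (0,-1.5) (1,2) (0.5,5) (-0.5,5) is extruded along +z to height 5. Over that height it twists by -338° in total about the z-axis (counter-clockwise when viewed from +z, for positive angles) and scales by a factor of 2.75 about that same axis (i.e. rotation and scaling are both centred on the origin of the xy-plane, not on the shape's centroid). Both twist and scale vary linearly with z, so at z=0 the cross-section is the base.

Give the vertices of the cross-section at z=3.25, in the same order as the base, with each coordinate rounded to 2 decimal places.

Cross-section at z=3.25: (7.12,-3.13) (5.20,1.24) (2.05,2.47) (-4.38,-1.92) (-7.65,-7.54) (-6.00,-8.91)

t = z/height = 3.25/5 = 0.65
s = 1 + (scale-1)·z/height = 1 + (2.75-1)·3.25/5 = 2.137500
θ = twist·z/height = -338°·3.25/5 = -219.7000° = -3.834488 rad
cos θ = -0.769400, sin θ = 0.638768 (intermediates below are computed at full precision and shown rounded to 5 d.p.)
v1: (-3.5,-1) → rotate → (3.33167,-1.46629) → ×s → (7.12144,-3.13419) → (7.12,-3.13)
v2: (-1.5,-2) → rotate → (2.43163,0.58065) → ×s → (5.19762,1.24113) → (5.20,1.24)
v3: (0,-1.5) → rotate → (0.95815,1.15410) → ×s → (2.04805,2.46689) → (2.05,2.47)
v4: (1,2) → rotate → (-2.04694,-0.90003) → ×s → (-4.37532,-1.92382) → (-4.38,-1.92)
v5: (0.5,5) → rotate → (-3.57854,-3.52761) → ×s → (-7.64913,-7.54027) → (-7.65,-7.54)
v6: (-0.5,5) → rotate → (-2.80914,-4.16638) → ×s → (-6.00454,-8.90564) → (-6.00,-8.91)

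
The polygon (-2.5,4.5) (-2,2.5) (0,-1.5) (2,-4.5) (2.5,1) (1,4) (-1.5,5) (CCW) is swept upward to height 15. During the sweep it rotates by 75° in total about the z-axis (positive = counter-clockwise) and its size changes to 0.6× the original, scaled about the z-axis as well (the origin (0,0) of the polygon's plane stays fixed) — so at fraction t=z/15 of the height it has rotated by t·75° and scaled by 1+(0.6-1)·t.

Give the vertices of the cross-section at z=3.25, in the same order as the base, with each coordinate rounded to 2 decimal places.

Cross-section at z=3.25: (-3.34,3.31) (-2.39,1.68) (0.38,-1.32) (2.90,-3.43) (1.94,1.52) (-0.15,3.76) (-2.59,4.00)

t = z/height = 3.25/15 = 0.216667
s = 1 + (scale-1)·z/height = 1 + (0.6-1)·3.25/15 = 0.913333
θ = twist·z/height = 75°·3.25/15 = 16.2500° = 0.283616 rad
cos θ = 0.960050, sin θ = 0.279829 (intermediates below are computed at full precision and shown rounded to 5 d.p.)
v1: (-2.5,4.5) → rotate → (-3.65936,3.62065) → ×s → (-3.34221,3.30686) → (-3.34,3.31)
v2: (-2,2.5) → rotate → (-2.61967,1.84047) → ×s → (-2.39263,1.68096) → (-2.39,1.68)
v3: (0,-1.5) → rotate → (0.41974,-1.44007) → ×s → (0.38337,-1.31527) → (0.38,-1.32)
v4: (2,-4.5) → rotate → (3.17933,-3.76057) → ×s → (2.90379,-3.43465) → (2.90,-3.43)
v5: (2.5,1) → rotate → (2.12030,1.65962) → ×s → (1.93654,1.51579) → (1.94,1.52)
v6: (1,4) → rotate → (-0.15927,4.12003) → ×s → (-0.14546,3.76296) → (-0.15,3.76)
v7: (-1.5,5) → rotate → (-2.83922,4.38051) → ×s → (-2.59315,4.00086) → (-2.59,4.00)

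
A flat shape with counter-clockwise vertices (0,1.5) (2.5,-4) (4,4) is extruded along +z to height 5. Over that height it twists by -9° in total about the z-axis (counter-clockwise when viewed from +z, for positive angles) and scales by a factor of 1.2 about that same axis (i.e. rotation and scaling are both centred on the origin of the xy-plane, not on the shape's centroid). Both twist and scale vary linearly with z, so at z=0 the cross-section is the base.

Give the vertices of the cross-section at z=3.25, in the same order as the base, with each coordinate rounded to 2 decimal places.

t = z/height = 3.25/5 = 0.65
s = 1 + (scale-1)·z/height = 1 + (1.2-1)·3.25/5 = 1.130000
θ = twist·z/height = -9°·3.25/5 = -5.8500° = -0.102102 rad
cos θ = 0.994792, sin θ = -0.101924 (intermediates below are computed at full precision and shown rounded to 5 d.p.)
v1: (0,1.5) → rotate → (0.15289,1.49219) → ×s → (0.17276,1.68617) → (0.17,1.69)
v2: (2.5,-4) → rotate → (2.07928,-4.23398) → ×s → (2.34959,-4.78440) → (2.35,-4.78)
v3: (4,4) → rotate → (4.38687,3.57147) → ×s → (4.95716,4.03576) → (4.96,4.04)

Cross-section at z=3.25: (0.17,1.69) (2.35,-4.78) (4.96,4.04)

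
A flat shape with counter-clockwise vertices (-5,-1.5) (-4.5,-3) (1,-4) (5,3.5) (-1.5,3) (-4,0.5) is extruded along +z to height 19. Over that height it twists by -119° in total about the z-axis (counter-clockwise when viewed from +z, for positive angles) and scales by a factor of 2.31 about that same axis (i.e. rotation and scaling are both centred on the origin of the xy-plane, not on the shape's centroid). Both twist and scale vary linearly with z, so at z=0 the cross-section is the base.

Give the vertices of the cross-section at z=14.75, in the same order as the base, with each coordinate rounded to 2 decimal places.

Cross-section at z=14.75: (-2.60,10.20) (-5.67,9.32) (-8.14,-1.68) (6.63,-10.37) (6.17,2.77) (1.34,8.02)

t = z/height = 14.75/19 = 0.776316
s = 1 + (scale-1)·z/height = 1 + (2.31-1)·14.75/19 = 2.016974
θ = twist·z/height = -119°·14.75/19 = -92.3816° = -1.612363 rad
cos θ = -0.041554, sin θ = -0.999136 (intermediates below are computed at full precision and shown rounded to 5 d.p.)
v1: (-5,-1.5) → rotate → (-1.29093,5.05801) → ×s → (-2.60378,10.20188) → (-2.60,10.20)
v2: (-4.5,-3) → rotate → (-2.81041,4.62078) → ×s → (-5.66853,9.31998) → (-5.67,9.32)
v3: (1,-4) → rotate → (-4.03810,-0.83292) → ×s → (-8.14474,-1.67997) → (-8.14,-1.68)
v4: (5,3.5) → rotate → (3.28920,-5.14112) → ×s → (6.63424,-10.36951) → (6.63,-10.37)
v5: (-1.5,3) → rotate → (3.05974,1.37404) → ×s → (6.17142,2.77140) → (6.17,2.77)
v6: (-4,0.5) → rotate → (0.66579,3.97577) → ×s → (1.34287,8.01902) → (1.34,8.02)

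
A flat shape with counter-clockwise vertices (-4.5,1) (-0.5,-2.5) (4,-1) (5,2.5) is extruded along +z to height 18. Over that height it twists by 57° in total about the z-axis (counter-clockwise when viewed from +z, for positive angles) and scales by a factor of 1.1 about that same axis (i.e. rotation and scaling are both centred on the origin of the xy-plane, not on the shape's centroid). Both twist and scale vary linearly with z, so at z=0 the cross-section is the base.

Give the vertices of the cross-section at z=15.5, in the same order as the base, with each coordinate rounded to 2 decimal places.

Cross-section at z=15.5: (-4.02,-2.98) (1.70,-2.19) (3.67,2.57) (1.50,5.88)

t = z/height = 15.5/18 = 0.861111
s = 1 + (scale-1)·z/height = 1 + (1.1-1)·15.5/18 = 1.086111
θ = twist·z/height = 57°·15.5/18 = 49.0833° = 0.856666 rad
cos θ = 0.654961, sin θ = 0.755663 (intermediates below are computed at full precision and shown rounded to 5 d.p.)
v1: (-4.5,1) → rotate → (-3.70299,-2.74552) → ×s → (-4.02185,-2.98194) → (-4.02,-2.98)
v2: (-0.5,-2.5) → rotate → (1.56168,-2.01523) → ×s → (1.69615,-2.18877) → (1.70,-2.19)
v3: (4,-1) → rotate → (3.37551,2.36769) → ×s → (3.66617,2.57158) → (3.67,2.57)
v4: (5,2.5) → rotate → (1.38565,5.41572) → ×s → (1.50497,5.88207) → (1.50,5.88)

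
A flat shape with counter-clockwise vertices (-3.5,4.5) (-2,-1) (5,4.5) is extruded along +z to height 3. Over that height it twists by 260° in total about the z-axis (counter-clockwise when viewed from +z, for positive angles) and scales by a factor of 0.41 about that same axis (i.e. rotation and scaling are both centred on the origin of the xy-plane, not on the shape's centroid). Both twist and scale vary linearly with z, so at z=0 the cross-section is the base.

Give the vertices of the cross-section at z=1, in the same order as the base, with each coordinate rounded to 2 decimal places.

t = z/height = 1/3 = 0.333333
s = 1 + (scale-1)·z/height = 1 + (0.41-1)·1/3 = 0.803333
θ = twist·z/height = 260°·1/3 = 86.6667° = 1.512619 rad
cos θ = 0.058145, sin θ = 0.998308 (intermediates below are computed at full precision and shown rounded to 5 d.p.)
v1: (-3.5,4.5) → rotate → (-4.69589,-3.23243) → ×s → (-3.77237,-2.59672) → (-3.77,-2.60)
v2: (-2,-1) → rotate → (0.88202,-2.05476) → ×s → (0.70855,-1.65066) → (0.71,-1.65)
v3: (5,4.5) → rotate → (-4.20166,5.25319) → ×s → (-3.37534,4.22006) → (-3.38,4.22)

Cross-section at z=1: (-3.77,-2.60) (0.71,-1.65) (-3.38,4.22)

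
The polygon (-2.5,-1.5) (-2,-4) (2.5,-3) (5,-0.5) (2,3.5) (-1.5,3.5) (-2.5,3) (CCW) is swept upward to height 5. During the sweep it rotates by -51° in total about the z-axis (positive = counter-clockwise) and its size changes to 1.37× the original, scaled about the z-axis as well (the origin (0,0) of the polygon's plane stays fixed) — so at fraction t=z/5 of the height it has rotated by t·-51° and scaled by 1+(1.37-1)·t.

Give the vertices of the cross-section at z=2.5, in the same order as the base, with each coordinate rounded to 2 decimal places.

Cross-section at z=2.5: (-3.44,-0.33) (-4.18,-3.26) (1.14,-4.48) (5.09,-3.09) (3.92,2.72) (0.18,4.51) (-1.14,4.48)

t = z/height = 2.5/5 = 0.5
s = 1 + (scale-1)·z/height = 1 + (1.37-1)·2.5/5 = 1.185000
θ = twist·z/height = -51°·2.5/5 = -25.5000° = -0.445059 rad
cos θ = 0.902585, sin θ = -0.430511 (intermediates below are computed at full precision and shown rounded to 5 d.p.)
v1: (-2.5,-1.5) → rotate → (-2.90223,-0.27760) → ×s → (-3.43914,-0.32896) → (-3.44,-0.33)
v2: (-2,-4) → rotate → (-3.52721,-2.74932) → ×s → (-4.17975,-3.25794) → (-4.18,-3.26)
v3: (2.5,-3) → rotate → (0.96493,-3.78403) → ×s → (1.14344,-4.48408) → (1.14,-4.48)
v4: (5,-0.5) → rotate → (4.29767,-2.60385) → ×s → (5.09274,-3.08556) → (5.09,-3.09)
v5: (2,3.5) → rotate → (3.31196,2.29803) → ×s → (3.92467,2.72316) → (3.92,2.72)
v6: (-1.5,3.5) → rotate → (0.15291,3.80482) → ×s → (0.18120,4.50871) → (0.18,4.51)
v7: (-2.5,3) → rotate → (-0.96493,3.78403) → ×s → (-1.14344,4.48408) → (-1.14,4.48)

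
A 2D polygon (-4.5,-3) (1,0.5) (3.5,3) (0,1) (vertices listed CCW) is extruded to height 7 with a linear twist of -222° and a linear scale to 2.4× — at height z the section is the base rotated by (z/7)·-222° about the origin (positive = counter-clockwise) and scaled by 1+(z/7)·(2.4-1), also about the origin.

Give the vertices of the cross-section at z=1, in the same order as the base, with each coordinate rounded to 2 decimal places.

t = z/height = 1/7 = 0.142857
s = 1 + (scale-1)·z/height = 1 + (2.4-1)·1/7 = 1.200000
θ = twist·z/height = -222°·1/7 = -31.7143° = -0.553519 rad
cos θ = 0.850680, sin θ = -0.525684 (intermediates below are computed at full precision and shown rounded to 5 d.p.)
v1: (-4.5,-3) → rotate → (-5.40511,-0.18646) → ×s → (-6.48613,-0.22376) → (-6.49,-0.22)
v2: (1,0.5) → rotate → (1.11352,-0.10034) → ×s → (1.33623,-0.12041) → (1.34,-0.12)
v3: (3.5,3) → rotate → (4.55443,0.71215) → ×s → (5.46532,0.85458) → (5.47,0.85)
v4: (0,1) → rotate → (0.52568,0.85068) → ×s → (0.63082,1.02082) → (0.63,1.02)

Cross-section at z=1: (-6.49,-0.22) (1.34,-0.12) (5.47,0.85) (0.63,1.02)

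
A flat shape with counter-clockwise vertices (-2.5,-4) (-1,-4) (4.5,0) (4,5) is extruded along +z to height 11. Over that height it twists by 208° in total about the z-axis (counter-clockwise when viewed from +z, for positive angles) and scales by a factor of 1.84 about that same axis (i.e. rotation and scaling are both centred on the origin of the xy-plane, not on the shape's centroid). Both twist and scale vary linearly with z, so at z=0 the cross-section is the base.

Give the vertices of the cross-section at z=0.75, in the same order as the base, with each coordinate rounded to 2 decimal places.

t = z/height = 0.75/11 = 0.0681818
s = 1 + (scale-1)·z/height = 1 + (1.84-1)·0.75/11 = 1.057273
θ = twist·z/height = 208°·0.75/11 = 14.1818° = 0.247519 rad
cos θ = 0.969523, sin θ = 0.245000 (intermediates below are computed at full precision and shown rounded to 5 d.p.)
v1: (-2.5,-4) → rotate → (-1.44381,-4.49059) → ×s → (-1.52650,-4.74778) → (-1.53,-4.75)
v2: (-1,-4) → rotate → (0.01048,-4.12309) → ×s → (0.01108,-4.35923) → (0.01,-4.36)
v3: (4.5,0) → rotate → (4.36285,1.10250) → ×s → (4.61273,1.16564) → (4.61,1.17)
v4: (4,5) → rotate → (2.65309,5.82761) → ×s → (2.80504,6.16138) → (2.81,6.16)

Cross-section at z=0.75: (-1.53,-4.75) (0.01,-4.36) (4.61,1.17) (2.81,6.16)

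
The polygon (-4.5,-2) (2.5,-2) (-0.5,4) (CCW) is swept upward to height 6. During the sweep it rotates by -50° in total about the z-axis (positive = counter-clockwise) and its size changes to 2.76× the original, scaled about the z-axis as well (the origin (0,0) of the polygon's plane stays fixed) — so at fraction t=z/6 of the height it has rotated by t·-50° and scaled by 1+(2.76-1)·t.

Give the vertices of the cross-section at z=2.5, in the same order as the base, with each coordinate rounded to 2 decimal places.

t = z/height = 2.5/6 = 0.416667
s = 1 + (scale-1)·z/height = 1 + (2.76-1)·2.5/6 = 1.733333
θ = twist·z/height = -50°·2.5/6 = -20.8333° = -0.363610 rad
cos θ = 0.934619, sin θ = -0.355651 (intermediates below are computed at full precision and shown rounded to 5 d.p.)
v1: (-4.5,-2) → rotate → (-4.91709,-0.26881) → ×s → (-8.52295,-0.46594) → (-8.52,-0.47)
v2: (2.5,-2) → rotate → (1.62525,-2.75836) → ×s → (2.81709,-4.78117) → (2.82,-4.78)
v3: (-0.5,4) → rotate → (0.95529,3.91630) → ×s → (1.65584,6.78826) → (1.66,6.79)

Cross-section at z=2.5: (-8.52,-0.47) (2.82,-4.78) (1.66,6.79)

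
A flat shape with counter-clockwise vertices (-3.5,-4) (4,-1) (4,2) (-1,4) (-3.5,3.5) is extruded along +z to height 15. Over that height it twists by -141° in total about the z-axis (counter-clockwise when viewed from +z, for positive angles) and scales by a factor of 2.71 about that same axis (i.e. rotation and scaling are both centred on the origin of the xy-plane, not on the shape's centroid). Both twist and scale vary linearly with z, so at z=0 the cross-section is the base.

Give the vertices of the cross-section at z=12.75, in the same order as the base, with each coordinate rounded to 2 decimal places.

t = z/height = 12.75/15 = 0.85
s = 1 + (scale-1)·z/height = 1 + (2.71-1)·12.75/15 = 2.453500
θ = twist·z/height = -141°·12.75/15 = -119.8500° = -2.091777 rad
cos θ = -0.497731, sin θ = -0.867331 (intermediates below are computed at full precision and shown rounded to 5 d.p.)
v1: (-3.5,-4) → rotate → (-1.72727,5.02658) → ×s → (-4.23785,12.33272) → (-4.24,12.33)
v2: (4,-1) → rotate → (-2.85826,-2.97159) → ×s → (-7.01273,-7.29081) → (-7.01,-7.29)
v3: (4,2) → rotate → (-0.25626,-4.46479) → ×s → (-0.62874,-10.95436) → (-0.63,-10.95)
v4: (-1,4) → rotate → (3.96706,-1.12359) → ×s → (9.73317,-2.75673) → (9.73,-2.76)
v5: (-3.5,3.5) → rotate → (4.77772,1.29360) → ×s → (11.72213,3.17385) → (11.72,3.17)

Cross-section at z=12.75: (-4.24,12.33) (-7.01,-7.29) (-0.63,-10.95) (9.73,-2.76) (11.72,3.17)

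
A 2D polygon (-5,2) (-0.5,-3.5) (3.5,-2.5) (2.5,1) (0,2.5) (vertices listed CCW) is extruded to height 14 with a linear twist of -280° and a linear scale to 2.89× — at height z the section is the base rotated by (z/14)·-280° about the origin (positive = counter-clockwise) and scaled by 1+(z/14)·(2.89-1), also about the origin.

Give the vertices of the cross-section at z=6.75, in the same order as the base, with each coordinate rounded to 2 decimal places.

Cross-section at z=6.75: (9.46,4.05) (-4.05,5.41) (-8.11,-1.35) (-2.03,-4.73) (3.38,-3.38)

t = z/height = 6.75/14 = 0.482143
s = 1 + (scale-1)·z/height = 1 + (2.89-1)·6.75/14 = 1.911250
θ = twist·z/height = -280°·6.75/14 = -135.0000° = -2.356194 rad
cos θ = -0.707107, sin θ = -0.707107 (intermediates below are computed at full precision and shown rounded to 5 d.p.)
v1: (-5,2) → rotate → (4.94975,2.12132) → ×s → (9.46020,4.05437) → (9.46,4.05)
v2: (-0.5,-3.5) → rotate → (-2.12132,2.82843) → ×s → (-4.05437,5.40583) → (-4.05,5.41)
v3: (3.5,-2.5) → rotate → (-4.24264,-0.70711) → ×s → (-8.10875,-1.35146) → (-8.11,-1.35)
v4: (2.5,1) → rotate → (-1.06066,-2.47487) → ×s → (-2.02719,-4.73010) → (-2.03,-4.73)
v5: (0,2.5) → rotate → (1.76777,-1.76777) → ×s → (3.37864,-3.37864) → (3.38,-3.38)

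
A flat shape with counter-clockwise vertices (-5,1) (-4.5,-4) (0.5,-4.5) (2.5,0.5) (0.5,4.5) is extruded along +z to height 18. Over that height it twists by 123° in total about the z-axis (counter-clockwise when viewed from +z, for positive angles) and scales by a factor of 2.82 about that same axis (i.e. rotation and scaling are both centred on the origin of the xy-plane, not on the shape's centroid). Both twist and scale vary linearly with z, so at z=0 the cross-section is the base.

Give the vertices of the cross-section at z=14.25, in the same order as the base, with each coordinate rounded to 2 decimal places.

Cross-section at z=14.25: (-0.85,-12.42) (11.09,-9.64) (10.74,2.62) (-1.99,5.89) (-11.05,-0.20)

t = z/height = 14.25/18 = 0.791667
s = 1 + (scale-1)·z/height = 1 + (2.82-1)·14.25/18 = 2.440833
θ = twist·z/height = 123°·14.25/18 = 97.3750° = 1.699514 rad
cos θ = -0.128363, sin θ = 0.991727 (intermediates below are computed at full precision and shown rounded to 5 d.p.)
v1: (-5,1) → rotate → (-0.34991,-5.08700) → ×s → (-0.85408,-12.41652) → (-0.85,-12.42)
v2: (-4.5,-4) → rotate → (4.54454,-3.94932) → ×s → (11.09247,-9.63963) → (11.09,-9.64)
v3: (0.5,-4.5) → rotate → (4.39859,1.07350) → ×s → (10.73623,2.62023) → (10.74,2.62)
v4: (2.5,0.5) → rotate → (-0.81677,2.41514) → ×s → (-1.99360,5.89495) → (-1.99,5.89)
v5: (0.5,4.5) → rotate → (-4.52695,-0.08177) → ×s → (-11.04954,-0.19959) → (-11.05,-0.20)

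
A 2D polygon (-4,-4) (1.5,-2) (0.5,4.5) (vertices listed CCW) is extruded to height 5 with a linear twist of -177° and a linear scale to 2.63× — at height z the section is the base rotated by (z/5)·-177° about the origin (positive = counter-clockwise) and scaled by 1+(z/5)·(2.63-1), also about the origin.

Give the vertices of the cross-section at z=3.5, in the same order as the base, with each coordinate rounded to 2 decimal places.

t = z/height = 3.5/5 = 0.7
s = 1 + (scale-1)·z/height = 1 + (2.63-1)·3.5/5 = 2.141000
θ = twist·z/height = -177°·3.5/5 = -123.9000° = -2.162463 rad
cos θ = -0.557745, sin θ = -0.830012 (intermediates below are computed at full precision and shown rounded to 5 d.p.)
v1: (-4,-4) → rotate → (-1.08907,5.55103) → ×s → (-2.33170,11.88475) → (-2.33,11.88)
v2: (1.5,-2) → rotate → (-2.49664,-0.12953) → ×s → (-5.34531,-0.27732) → (-5.35,-0.28)
v3: (0.5,4.5) → rotate → (3.45618,-2.92486) → ×s → (7.39969,-6.26212) → (7.40,-6.26)

Cross-section at z=3.5: (-2.33,11.88) (-5.35,-0.28) (7.40,-6.26)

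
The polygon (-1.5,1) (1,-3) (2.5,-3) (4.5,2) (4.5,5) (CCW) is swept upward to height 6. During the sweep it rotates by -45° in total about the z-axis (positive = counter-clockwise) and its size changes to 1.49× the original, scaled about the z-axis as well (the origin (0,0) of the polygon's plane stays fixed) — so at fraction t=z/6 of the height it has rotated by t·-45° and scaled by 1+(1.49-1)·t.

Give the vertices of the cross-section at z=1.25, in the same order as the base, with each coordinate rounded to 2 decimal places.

t = z/height = 1.25/6 = 0.208333
s = 1 + (scale-1)·z/height = 1 + (1.49-1)·1.25/6 = 1.102083
θ = twist·z/height = -45°·1.25/6 = -9.3750° = -0.163625 rad
cos θ = 0.986643, sin θ = -0.162895 (intermediates below are computed at full precision and shown rounded to 5 d.p.)
v1: (-1.5,1) → rotate → (-1.31707,1.23099) → ×s → (-1.45152,1.35665) → (-1.45,1.36)
v2: (1,-3) → rotate → (0.49796,-3.12283) → ×s → (0.54879,-3.44161) → (0.55,-3.44)
v3: (2.5,-3) → rotate → (1.97792,-3.36717) → ×s → (2.17983,-3.71090) → (2.18,-3.71)
v4: (4.5,2) → rotate → (4.76569,1.24026) → ×s → (5.25218,1.36687) → (5.25,1.37)
v5: (4.5,5) → rotate → (5.25437,4.20019) → ×s → (5.79076,4.62896) → (5.79,4.63)

Cross-section at z=1.25: (-1.45,1.36) (0.55,-3.44) (2.18,-3.71) (5.25,1.37) (5.79,4.63)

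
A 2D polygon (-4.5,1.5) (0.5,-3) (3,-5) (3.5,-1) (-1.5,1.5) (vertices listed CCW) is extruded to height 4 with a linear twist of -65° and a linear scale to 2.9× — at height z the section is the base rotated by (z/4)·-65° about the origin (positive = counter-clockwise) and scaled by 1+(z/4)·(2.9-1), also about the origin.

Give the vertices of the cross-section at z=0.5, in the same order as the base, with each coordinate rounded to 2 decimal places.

t = z/height = 0.5/4 = 0.125
s = 1 + (scale-1)·z/height = 1 + (2.9-1)·0.5/4 = 1.237500
θ = twist·z/height = -65°·0.5/4 = -8.1250° = -0.141808 rad
cos θ = 0.989962, sin θ = -0.141333 (intermediates below are computed at full precision and shown rounded to 5 d.p.)
v1: (-4.5,1.5) → rotate → (-4.24283,2.12094) → ×s → (-5.25050,2.62467) → (-5.25,2.62)
v2: (0.5,-3) → rotate → (0.07098,-3.04055) → ×s → (0.08784,-3.76268) → (0.09,-3.76)
v3: (3,-5) → rotate → (2.26322,-5.37381) → ×s → (2.80074,-6.65009) → (2.80,-6.65)
v4: (3.5,-1) → rotate → (3.32353,-1.48463) → ×s → (4.11287,-1.83723) → (4.11,-1.84)
v5: (-1.5,1.5) → rotate → (-1.27294,1.69694) → ×s → (-1.57527,2.09997) → (-1.58,2.10)

Cross-section at z=0.5: (-5.25,2.62) (0.09,-3.76) (2.80,-6.65) (4.11,-1.84) (-1.58,2.10)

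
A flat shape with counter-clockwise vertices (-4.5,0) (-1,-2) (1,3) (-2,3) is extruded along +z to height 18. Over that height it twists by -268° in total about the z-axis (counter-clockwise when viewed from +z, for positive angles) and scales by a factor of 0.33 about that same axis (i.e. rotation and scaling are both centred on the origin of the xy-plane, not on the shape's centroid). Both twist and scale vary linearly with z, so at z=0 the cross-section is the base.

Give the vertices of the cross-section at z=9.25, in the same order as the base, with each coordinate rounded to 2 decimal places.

Cross-section at z=9.25: (2.18,1.98) (-0.40,1.41) (0.84,-1.90) (2.29,-0.57)

t = z/height = 9.25/18 = 0.513889
s = 1 + (scale-1)·z/height = 1 + (0.33-1)·9.25/18 = 0.655694
θ = twist·z/height = -268°·9.25/18 = -137.7222° = -2.403706 rad
cos θ = -0.739892, sin θ = -0.672726 (intermediates below are computed at full precision and shown rounded to 5 d.p.)
v1: (-4.5,0) → rotate → (3.32951,3.02727) → ×s → (2.18314,1.98496) → (2.18,1.98)
v2: (-1,-2) → rotate → (-0.60556,2.15251) → ×s → (-0.39706,1.41139) → (-0.40,1.41)
v3: (1,3) → rotate → (1.27828,-2.89240) → ×s → (0.83816,-1.89653) → (0.84,-1.90)
v4: (-2,3) → rotate → (3.49796,-0.87423) → ×s → (2.29359,-0.57322) → (2.29,-0.57)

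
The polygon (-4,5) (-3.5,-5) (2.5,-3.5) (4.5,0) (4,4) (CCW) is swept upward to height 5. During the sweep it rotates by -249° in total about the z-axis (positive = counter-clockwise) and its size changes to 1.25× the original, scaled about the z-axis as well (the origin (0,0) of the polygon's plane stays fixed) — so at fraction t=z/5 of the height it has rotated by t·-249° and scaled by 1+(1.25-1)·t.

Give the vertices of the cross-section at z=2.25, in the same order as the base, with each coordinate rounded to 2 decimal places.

t = z/height = 2.25/5 = 0.45
s = 1 + (scale-1)·z/height = 1 + (1.25-1)·2.25/5 = 1.112500
θ = twist·z/height = -249°·2.25/5 = -112.0500° = -1.955641 rad
cos θ = -0.375416, sin θ = -0.926857 (intermediates below are computed at full precision and shown rounded to 5 d.p.)
v1: (-4,5) → rotate → (6.13595,1.83035) → ×s → (6.82624,2.03626) → (6.83,2.04)
v2: (-3.5,-5) → rotate → (-3.32033,5.12108) → ×s → (-3.69387,5.69720) → (-3.69,5.70)
v3: (2.5,-3.5) → rotate → (-4.18254,-1.00319) → ×s → (-4.65307,-1.11605) → (-4.65,-1.12)
v4: (4.5,0) → rotate → (-1.68937,-4.17085) → ×s → (-1.87942,-4.64008) → (-1.88,-4.64)
v5: (4,4) → rotate → (2.20576,-5.20909) → ×s → (2.45391,-5.79511) → (2.45,-5.80)

Cross-section at z=2.25: (6.83,2.04) (-3.69,5.70) (-4.65,-1.12) (-1.88,-4.64) (2.45,-5.80)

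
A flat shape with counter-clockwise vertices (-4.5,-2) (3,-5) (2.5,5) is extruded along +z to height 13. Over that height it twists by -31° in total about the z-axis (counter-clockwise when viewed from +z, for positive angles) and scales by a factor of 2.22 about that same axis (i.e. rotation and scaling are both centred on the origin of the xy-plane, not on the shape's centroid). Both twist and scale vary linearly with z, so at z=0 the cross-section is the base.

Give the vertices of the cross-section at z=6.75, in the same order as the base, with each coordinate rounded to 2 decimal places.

t = z/height = 6.75/13 = 0.519231
s = 1 + (scale-1)·z/height = 1 + (2.22-1)·6.75/13 = 1.633462
θ = twist·z/height = -31°·6.75/13 = -16.0962° = -0.280931 rad
cos θ = 0.960798, sin θ = -0.277250 (intermediates below are computed at full precision and shown rounded to 5 d.p.)
v1: (-4.5,-2) → rotate → (-4.87809,-0.67397) → ×s → (-7.96817,-1.10090) → (-7.97,-1.10)
v2: (3,-5) → rotate → (1.49614,-5.63574) → ×s → (2.44389,-9.20576) → (2.44,-9.21)
v3: (2.5,5) → rotate → (3.78825,4.11086) → ×s → (6.18795,6.71494) → (6.19,6.71)

Cross-section at z=6.75: (-7.97,-1.10) (2.44,-9.21) (6.19,6.71)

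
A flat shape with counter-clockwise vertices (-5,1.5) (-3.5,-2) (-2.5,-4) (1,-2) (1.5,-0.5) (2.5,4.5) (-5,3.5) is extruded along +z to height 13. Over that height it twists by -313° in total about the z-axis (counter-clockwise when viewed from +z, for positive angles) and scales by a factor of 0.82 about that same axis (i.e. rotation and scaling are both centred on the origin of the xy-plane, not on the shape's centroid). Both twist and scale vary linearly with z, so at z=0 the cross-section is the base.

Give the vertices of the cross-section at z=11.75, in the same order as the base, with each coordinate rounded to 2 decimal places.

Cross-section at z=11.75: (-2.16,-3.80) (0.98,-3.23) (2.80,-2.79) (1.82,0.44) (0.69,1.13) (-3.21,2.88) (-3.79,-3.43)

t = z/height = 11.75/13 = 0.903846
s = 1 + (scale-1)·z/height = 1 + (0.82-1)·11.75/13 = 0.837308
θ = twist·z/height = -313°·11.75/13 = -282.9038° = -4.937604 rad
cos θ = 0.223316, sin θ = 0.974746 (intermediates below are computed at full precision and shown rounded to 5 d.p.)
v1: (-5,1.5) → rotate → (-2.57870,-4.53876) → ×s → (-2.15916,-3.80034) → (-2.16,-3.80)
v2: (-3.5,-2) → rotate → (1.16789,-3.85824) → ×s → (0.97788,-3.23054) → (0.98,-3.23)
v3: (-2.5,-4) → rotate → (3.34070,-3.33013) → ×s → (2.79719,-2.78834) → (2.80,-2.79)
v4: (1,-2) → rotate → (2.17281,0.52812) → ×s → (1.81931,0.44219) → (1.82,0.44)
v5: (1.5,-0.5) → rotate → (0.82235,1.35046) → ×s → (0.68856,1.13075) → (0.69,1.13)
v6: (2.5,4.5) → rotate → (-3.82807,3.44179) → ×s → (-3.20527,2.88183) → (-3.21,2.88)
v7: (-5,3.5) → rotate → (-4.52819,-4.09213) → ×s → (-3.79149,-3.42637) → (-3.79,-3.43)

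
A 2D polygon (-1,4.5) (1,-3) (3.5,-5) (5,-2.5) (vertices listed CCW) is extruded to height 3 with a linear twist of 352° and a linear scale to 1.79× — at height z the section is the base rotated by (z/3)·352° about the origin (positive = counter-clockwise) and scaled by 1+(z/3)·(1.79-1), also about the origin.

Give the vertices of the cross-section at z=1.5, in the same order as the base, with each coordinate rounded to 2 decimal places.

t = z/height = 1.5/3 = 0.5
s = 1 + (scale-1)·z/height = 1 + (1.79-1)·1.5/3 = 1.395000
θ = twist·z/height = 352°·1.5/3 = 176.0000° = 3.071779 rad
cos θ = -0.997564, sin θ = 0.069756 (intermediates below are computed at full precision and shown rounded to 5 d.p.)
v1: (-1,4.5) → rotate → (0.68366,-4.55879) → ×s → (0.95371,-6.35952) → (0.95,-6.36)
v2: (1,-3) → rotate → (-0.78829,3.06245) → ×s → (-1.09967,4.27212) → (-1.10,4.27)
v3: (3.5,-5) → rotate → (-3.14269,5.23197) → ×s → (-4.38406,7.29860) → (-4.38,7.30)
v4: (5,-2.5) → rotate → (-4.81343,2.84269) → ×s → (-6.71473,3.96556) → (-6.71,3.97)

Cross-section at z=1.5: (0.95,-6.36) (-1.10,4.27) (-4.38,7.30) (-6.71,3.97)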